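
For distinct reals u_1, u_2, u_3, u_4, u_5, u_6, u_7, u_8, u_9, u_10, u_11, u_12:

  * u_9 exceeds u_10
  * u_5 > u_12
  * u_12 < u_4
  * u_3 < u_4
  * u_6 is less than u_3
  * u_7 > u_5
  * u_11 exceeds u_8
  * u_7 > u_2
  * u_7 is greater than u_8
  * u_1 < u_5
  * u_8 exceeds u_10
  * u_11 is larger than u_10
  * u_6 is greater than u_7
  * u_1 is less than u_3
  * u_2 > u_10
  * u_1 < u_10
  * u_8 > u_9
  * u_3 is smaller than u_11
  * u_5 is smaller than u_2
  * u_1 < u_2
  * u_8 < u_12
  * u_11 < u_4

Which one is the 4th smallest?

u_8

Chaining the given pairs: u_1 < u_10 < u_9 < u_8 < u_12 < u_5 < u_2 < u_7 < u_6 < u_3 < u_11 < u_4.
The 4th smallest is u_8.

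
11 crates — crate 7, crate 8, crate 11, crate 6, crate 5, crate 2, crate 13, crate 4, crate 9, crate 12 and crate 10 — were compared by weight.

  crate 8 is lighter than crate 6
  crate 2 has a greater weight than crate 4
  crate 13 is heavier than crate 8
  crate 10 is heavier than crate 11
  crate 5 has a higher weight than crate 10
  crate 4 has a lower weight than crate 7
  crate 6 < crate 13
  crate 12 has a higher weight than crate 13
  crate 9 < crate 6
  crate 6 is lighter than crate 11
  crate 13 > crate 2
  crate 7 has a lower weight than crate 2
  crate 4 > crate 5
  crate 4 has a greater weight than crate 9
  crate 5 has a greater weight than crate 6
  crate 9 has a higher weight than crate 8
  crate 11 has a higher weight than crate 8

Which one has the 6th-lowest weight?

crate 5

Chaining the given pairs: crate 8 < crate 9 < crate 6 < crate 11 < crate 10 < crate 5 < crate 4 < crate 7 < crate 2 < crate 13 < crate 12.
The 6th smallest is crate 5.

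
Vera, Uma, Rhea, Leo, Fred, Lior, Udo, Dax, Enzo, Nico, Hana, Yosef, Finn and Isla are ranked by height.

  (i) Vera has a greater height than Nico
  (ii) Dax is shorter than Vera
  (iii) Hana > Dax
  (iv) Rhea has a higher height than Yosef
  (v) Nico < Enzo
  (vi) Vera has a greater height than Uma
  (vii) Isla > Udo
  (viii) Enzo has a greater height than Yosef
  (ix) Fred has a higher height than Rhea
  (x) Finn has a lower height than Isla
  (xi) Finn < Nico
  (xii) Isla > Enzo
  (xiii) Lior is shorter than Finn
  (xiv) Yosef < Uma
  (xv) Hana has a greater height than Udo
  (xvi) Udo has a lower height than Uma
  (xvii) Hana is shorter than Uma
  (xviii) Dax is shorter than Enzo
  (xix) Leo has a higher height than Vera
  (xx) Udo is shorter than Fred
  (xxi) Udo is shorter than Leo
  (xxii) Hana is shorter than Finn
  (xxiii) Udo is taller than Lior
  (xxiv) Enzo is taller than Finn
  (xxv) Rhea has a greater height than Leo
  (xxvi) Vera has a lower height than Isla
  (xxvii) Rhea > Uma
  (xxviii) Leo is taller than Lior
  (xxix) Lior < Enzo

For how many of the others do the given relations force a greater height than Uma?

5

Directly above Uma: Vera, Rhea.
One step further: Leo, Fred, Isla (5 so far).
Nothing else is reachable above Uma; 5 in all.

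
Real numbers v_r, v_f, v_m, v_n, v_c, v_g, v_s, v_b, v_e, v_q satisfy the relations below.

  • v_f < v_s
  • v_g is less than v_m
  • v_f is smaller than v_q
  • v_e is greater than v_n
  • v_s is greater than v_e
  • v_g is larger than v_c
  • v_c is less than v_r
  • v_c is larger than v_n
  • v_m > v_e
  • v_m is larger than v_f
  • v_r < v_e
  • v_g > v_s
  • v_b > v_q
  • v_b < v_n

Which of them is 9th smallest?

v_g

Piecing the relations together gives one ordering: v_f < v_q < v_b < v_n < v_c < v_r < v_e < v_s < v_g < v_m.
The 9th smallest is v_g.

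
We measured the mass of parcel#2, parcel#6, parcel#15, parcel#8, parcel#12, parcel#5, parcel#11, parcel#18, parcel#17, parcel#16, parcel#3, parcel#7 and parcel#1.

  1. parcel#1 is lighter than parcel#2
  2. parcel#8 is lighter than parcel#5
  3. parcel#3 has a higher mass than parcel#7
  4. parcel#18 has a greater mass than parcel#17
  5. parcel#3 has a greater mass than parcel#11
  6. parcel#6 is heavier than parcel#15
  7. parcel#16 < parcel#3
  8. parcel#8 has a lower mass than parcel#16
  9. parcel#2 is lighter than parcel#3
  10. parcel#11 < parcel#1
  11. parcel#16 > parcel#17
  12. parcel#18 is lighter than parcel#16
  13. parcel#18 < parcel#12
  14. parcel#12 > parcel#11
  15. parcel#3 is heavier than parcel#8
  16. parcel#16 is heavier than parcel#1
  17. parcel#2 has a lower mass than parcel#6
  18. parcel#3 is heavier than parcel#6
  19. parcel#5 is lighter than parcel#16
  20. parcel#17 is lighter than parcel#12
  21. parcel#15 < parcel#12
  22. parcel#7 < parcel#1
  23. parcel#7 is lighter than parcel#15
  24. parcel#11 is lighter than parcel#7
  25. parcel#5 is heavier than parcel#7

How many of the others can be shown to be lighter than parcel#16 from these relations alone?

Directly below parcel#16: parcel#1, parcel#17, parcel#8, parcel#5, parcel#18.
One step further: parcel#11, parcel#7 (7 so far).
Nothing else is reachable below parcel#16; 7 in all.

7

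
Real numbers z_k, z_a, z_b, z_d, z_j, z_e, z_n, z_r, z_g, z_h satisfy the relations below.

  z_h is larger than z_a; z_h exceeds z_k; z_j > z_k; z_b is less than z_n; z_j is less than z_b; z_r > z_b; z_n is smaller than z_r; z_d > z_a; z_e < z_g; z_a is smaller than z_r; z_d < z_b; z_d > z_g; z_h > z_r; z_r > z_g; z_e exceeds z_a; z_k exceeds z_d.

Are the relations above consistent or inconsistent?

consistent

The single ordering z_a < z_e < z_g < z_d < z_k < z_j < z_b < z_n < z_r < z_h satisfies every listed relation, so no contradiction arises.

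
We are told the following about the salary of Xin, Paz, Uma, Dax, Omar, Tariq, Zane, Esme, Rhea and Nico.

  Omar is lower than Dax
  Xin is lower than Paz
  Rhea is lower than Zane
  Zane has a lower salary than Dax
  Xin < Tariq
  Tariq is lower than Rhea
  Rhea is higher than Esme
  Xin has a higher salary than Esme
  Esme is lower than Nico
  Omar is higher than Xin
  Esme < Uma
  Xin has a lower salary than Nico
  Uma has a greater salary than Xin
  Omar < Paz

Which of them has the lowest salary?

Chaining upward from Esme: directly above it, Xin, Nico, Uma, Rhea; then Omar, Tariq, Paz, Zane; then Dax.
That covers every other element, and nothing is given below Esme, so Esme is the lowest salary.

Esme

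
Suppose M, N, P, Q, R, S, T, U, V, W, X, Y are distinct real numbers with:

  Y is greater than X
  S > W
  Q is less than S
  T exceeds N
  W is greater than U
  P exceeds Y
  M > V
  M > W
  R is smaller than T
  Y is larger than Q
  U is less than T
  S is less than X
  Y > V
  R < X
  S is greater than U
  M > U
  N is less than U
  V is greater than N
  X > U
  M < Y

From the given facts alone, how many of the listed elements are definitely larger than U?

The elements the relations force above U are W, M, S, X, T, Y, P — no chain reaches any other.
That is 7.

7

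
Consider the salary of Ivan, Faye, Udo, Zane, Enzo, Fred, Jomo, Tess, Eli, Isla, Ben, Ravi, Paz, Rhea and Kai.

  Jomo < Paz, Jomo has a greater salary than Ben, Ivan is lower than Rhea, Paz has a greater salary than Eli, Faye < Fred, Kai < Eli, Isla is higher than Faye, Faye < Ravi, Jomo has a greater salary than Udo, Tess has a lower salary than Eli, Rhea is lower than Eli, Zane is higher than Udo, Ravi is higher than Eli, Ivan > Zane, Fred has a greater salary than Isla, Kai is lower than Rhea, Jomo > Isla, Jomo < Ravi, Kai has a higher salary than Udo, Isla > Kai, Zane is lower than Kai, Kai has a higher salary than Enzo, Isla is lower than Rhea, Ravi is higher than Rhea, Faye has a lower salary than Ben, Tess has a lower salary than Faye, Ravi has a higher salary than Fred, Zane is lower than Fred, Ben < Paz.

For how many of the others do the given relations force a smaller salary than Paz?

12

Directly below Paz: Ben, Jomo, Eli.
One step further: Udo, Tess, Faye, Kai, Isla, Rhea (9 so far).
One step further: Enzo, Zane, Ivan (12 so far).
No other element is forced below Paz by the given relations, so the count is 12.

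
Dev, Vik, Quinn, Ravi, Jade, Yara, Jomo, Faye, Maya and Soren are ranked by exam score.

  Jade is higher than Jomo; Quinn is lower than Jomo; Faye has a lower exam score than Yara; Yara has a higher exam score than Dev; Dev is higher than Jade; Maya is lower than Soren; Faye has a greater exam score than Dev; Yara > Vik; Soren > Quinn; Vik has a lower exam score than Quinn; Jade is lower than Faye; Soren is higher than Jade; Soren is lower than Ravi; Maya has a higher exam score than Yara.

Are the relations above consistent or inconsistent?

Every relation is compatible with Vik < Quinn < Jomo < Jade < Dev < Faye < Yara < Maya < Soren < Ravi; the set is consistent.

consistent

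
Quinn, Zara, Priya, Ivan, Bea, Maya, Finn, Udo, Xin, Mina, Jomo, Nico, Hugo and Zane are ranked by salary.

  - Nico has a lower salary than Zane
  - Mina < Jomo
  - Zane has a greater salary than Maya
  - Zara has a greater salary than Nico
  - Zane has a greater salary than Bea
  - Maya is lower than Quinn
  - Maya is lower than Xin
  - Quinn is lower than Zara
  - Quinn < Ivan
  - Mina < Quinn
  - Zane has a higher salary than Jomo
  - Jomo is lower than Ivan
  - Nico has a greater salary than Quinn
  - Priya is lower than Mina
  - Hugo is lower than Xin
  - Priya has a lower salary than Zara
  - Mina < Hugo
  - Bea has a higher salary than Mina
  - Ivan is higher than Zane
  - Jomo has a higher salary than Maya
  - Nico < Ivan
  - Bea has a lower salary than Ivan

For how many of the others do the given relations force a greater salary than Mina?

9

From Mina the given relations immediately reach Jomo, Quinn, Hugo, Bea.
From those, Nico, Zane, Xin, Ivan, Zara — 9 in total.
Nothing else is reachable above Mina; 9 in all.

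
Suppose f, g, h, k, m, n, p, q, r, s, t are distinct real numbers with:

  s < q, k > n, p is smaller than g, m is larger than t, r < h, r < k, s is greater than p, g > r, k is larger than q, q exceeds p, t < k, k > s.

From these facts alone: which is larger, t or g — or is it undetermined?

undetermined

Following every chain through t: above t we get k, m.
g is not reached, and no chain runs the other way from g to t.
So the given relations leave the order of t and g undetermined.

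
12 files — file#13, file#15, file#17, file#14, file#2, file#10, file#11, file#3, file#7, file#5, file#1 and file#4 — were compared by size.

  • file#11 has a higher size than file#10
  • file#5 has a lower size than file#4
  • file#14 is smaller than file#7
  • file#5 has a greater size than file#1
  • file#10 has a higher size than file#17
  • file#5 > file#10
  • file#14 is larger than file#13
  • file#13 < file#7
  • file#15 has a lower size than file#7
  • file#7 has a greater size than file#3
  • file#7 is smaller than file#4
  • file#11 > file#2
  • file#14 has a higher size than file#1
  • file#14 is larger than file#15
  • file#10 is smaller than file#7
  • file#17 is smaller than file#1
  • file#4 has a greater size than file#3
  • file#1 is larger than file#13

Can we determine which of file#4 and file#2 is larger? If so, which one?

Following every chain through file#2: above file#2 we get file#11.
file#4 is not reached, and no chain runs the other way from file#4 to file#2.
So the given relations leave the order of file#2 and file#4 undetermined.

undetermined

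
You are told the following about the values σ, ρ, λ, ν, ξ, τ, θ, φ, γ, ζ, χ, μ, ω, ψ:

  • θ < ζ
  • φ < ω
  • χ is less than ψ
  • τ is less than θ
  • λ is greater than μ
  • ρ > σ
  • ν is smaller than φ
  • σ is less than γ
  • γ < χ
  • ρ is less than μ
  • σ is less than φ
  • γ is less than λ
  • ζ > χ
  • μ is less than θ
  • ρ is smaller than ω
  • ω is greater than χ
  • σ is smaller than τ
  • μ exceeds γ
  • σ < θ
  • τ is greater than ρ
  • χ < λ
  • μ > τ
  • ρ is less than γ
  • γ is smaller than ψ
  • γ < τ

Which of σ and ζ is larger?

ζ

σ < ρ and ρ < γ give σ < γ.
With γ < μ: σ < ρ < γ < μ.
With μ < θ: σ < ρ < γ < μ < θ.
With θ < ζ: σ < ρ < γ < μ < θ < ζ.
So σ < ζ; ζ is the larger of the two.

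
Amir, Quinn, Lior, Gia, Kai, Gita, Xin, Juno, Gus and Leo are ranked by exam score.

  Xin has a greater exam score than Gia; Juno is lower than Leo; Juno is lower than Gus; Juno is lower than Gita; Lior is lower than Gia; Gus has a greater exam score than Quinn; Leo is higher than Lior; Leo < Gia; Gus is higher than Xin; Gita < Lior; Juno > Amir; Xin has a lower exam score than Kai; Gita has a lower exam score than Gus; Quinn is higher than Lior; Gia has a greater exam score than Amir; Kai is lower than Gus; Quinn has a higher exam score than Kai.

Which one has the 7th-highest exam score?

Chaining the given pairs: Amir < Juno < Gita < Lior < Leo < Gia < Xin < Kai < Quinn < Gus.
The 7th largest is Lior.

Lior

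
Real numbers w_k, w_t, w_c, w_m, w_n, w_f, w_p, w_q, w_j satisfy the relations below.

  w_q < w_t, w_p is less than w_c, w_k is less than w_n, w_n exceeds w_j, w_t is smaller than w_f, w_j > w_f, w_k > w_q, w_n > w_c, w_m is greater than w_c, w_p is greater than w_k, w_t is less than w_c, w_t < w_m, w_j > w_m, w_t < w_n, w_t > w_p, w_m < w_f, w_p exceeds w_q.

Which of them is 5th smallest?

Piecing the relations together gives one ordering: w_q < w_k < w_p < w_t < w_c < w_m < w_f < w_j < w_n.
Counting 5 from the smallest end gives w_c.

w_c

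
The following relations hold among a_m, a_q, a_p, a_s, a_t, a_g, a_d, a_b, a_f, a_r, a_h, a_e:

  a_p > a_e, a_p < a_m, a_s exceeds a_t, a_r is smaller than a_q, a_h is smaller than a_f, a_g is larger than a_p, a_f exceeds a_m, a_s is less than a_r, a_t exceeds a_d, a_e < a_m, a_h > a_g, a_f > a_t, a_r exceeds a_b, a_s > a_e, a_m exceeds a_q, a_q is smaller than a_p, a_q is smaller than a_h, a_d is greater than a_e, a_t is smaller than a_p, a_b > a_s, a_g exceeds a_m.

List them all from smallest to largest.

Nothing is placed below a_e, so it is least; from there a_e < a_d; a_d < a_t; a_t < a_s; a_s < a_b; a_b < a_r; a_r < a_q; a_q < a_p; a_p < a_m; a_m < a_g; a_g < a_h; a_h < a_f, each given directly.

a_e < a_d < a_t < a_s < a_b < a_r < a_q < a_p < a_m < a_g < a_h < a_f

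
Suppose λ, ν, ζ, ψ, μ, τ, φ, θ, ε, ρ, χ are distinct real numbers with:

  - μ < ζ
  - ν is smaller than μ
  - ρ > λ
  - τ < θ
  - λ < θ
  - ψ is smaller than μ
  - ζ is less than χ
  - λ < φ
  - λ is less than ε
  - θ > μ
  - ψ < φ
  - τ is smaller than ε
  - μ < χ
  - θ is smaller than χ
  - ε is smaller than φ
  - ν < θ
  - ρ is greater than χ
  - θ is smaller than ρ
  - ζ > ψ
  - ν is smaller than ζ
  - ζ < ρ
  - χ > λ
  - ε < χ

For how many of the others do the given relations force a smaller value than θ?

The elements the relations force below θ are τ, ν, λ, ψ, μ — no chain reaches any other.
That is 5.

5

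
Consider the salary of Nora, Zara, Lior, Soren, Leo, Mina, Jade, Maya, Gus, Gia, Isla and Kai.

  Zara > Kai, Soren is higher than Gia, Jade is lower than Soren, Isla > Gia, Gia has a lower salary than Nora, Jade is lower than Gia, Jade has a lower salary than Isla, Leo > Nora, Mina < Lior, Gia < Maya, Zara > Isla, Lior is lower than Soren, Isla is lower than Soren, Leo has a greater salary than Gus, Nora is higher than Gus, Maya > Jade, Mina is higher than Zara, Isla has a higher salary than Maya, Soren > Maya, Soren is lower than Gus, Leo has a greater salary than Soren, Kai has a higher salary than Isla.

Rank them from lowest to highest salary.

Nothing is placed below Jade, so it is least; from there Jade < Gia; Gia < Maya; Maya < Isla; Isla < Kai; Kai < Zara; Zara < Mina; Mina < Lior; Lior < Soren; Soren < Gus; Gus < Nora; Nora < Leo, each given directly.

Jade < Gia < Maya < Isla < Kai < Zara < Mina < Lior < Soren < Gus < Nora < Leo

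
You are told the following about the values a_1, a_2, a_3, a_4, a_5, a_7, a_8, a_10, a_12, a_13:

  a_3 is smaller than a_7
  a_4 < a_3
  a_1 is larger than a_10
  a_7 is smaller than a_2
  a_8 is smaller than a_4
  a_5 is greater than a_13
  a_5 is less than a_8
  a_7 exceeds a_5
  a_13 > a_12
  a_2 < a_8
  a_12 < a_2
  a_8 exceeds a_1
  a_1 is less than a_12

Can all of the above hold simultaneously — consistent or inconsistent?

We have a_3 < a_7 stated directly, yet also a_7 < a_2 < a_8 < a_4 < a_3 by chaining the others — so a_7 < a_3. Contradiction.

inconsistent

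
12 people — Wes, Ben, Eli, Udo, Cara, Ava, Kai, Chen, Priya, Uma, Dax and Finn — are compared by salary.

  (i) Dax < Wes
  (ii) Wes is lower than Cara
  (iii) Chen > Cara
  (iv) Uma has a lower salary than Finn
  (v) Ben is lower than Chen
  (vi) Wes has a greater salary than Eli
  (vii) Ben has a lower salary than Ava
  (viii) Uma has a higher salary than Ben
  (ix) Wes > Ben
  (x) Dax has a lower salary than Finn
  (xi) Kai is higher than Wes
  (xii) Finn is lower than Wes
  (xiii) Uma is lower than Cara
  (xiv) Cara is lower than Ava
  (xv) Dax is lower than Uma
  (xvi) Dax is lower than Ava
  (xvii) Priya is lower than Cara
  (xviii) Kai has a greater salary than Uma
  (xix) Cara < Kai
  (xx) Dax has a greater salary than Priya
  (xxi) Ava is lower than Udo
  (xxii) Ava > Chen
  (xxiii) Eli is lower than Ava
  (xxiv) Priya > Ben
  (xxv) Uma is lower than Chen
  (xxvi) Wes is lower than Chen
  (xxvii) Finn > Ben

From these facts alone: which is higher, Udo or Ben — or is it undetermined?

Udo

Ben < Priya and Priya < Dax give Ben < Dax.
Then Dax < Uma extends the chain to Uma.
Then Uma < Finn extends the chain to Finn.
Then Finn < Wes extends the chain to Wes.
Then Wes < Cara extends the chain to Cara.
Then Cara < Chen extends the chain to Chen.
With Chen < Ava: Ben < Priya < Dax < Uma < Finn < Wes < Cara < Chen < Ava.
Then Ava < Udo extends the chain to Udo.
So Udo is higher.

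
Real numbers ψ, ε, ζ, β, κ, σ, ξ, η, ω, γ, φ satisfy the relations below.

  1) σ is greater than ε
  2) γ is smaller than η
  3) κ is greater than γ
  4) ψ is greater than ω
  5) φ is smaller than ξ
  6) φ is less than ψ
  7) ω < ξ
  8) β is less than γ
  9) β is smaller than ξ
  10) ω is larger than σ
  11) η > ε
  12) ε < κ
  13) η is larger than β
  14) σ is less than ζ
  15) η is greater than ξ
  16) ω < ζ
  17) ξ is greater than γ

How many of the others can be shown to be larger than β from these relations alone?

4

The elements the relations force above β are γ, ξ, η, κ — no chain reaches any other.
That is 4.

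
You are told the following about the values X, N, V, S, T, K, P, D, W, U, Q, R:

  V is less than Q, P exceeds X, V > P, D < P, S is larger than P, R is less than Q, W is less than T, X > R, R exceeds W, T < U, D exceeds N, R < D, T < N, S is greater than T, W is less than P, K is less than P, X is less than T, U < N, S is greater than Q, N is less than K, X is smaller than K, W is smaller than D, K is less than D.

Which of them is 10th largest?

X

The consecutive relations fix a unique order: W < R < X < T < U < N < K < D < P < V < Q < S.
The 10th largest is X.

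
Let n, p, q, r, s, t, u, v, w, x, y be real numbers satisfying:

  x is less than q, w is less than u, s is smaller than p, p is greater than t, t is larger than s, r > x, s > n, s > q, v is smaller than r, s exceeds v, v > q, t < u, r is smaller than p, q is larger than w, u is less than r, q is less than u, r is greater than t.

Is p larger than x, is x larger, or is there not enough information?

x < q and q < v give x < v.
Then v < s extends the chain to s.
With s < t: x < q < v < s < t.
Then t < u extends the chain to u.
Then u < r extends the chain to r.
Then r < p extends the chain to p.
So p is larger.

p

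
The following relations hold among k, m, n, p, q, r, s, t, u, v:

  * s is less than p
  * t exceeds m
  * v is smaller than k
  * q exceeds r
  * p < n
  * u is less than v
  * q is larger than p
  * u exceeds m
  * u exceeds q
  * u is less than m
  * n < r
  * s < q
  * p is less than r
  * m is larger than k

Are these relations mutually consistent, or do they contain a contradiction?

Chaining the given relations yields u < v < k < m, so u < m. But one relation states m < u. These cannot both hold.

inconsistent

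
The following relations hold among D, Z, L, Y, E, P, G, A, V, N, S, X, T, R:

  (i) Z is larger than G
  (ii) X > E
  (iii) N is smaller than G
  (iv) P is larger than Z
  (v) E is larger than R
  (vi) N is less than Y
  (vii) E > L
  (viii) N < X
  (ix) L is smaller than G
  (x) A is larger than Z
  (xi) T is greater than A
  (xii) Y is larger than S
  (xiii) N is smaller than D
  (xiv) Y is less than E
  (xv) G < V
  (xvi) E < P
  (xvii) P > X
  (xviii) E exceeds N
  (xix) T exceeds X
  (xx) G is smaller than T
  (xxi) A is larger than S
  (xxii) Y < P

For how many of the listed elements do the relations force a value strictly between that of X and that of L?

The relations place L below X. An element lies strictly between them when it is forced above L and also forced below X.
Above L: {G, V, E, Z, A, P, T}. Below X: {N, S, R, Y, E}.
Intersection: {E} — 1.

1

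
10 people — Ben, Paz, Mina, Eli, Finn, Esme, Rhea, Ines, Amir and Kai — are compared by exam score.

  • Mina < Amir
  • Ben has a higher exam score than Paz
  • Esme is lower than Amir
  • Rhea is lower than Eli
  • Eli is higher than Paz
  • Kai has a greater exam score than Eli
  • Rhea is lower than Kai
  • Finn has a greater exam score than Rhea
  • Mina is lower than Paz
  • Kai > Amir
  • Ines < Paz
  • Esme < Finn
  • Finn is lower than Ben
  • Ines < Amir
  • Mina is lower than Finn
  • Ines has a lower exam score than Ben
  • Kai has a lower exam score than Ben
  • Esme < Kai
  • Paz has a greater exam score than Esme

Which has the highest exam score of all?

Ben

Ines is not greatest since Ines < Amir; Esme is not greatest since Esme < Finn; Rhea is not greatest since Rhea < Finn; Mina is not greatest since Mina < Paz; Paz is not greatest since Paz < Ben; Finn is not greatest since Finn < Ben; Eli is not greatest since Eli < Kai; Amir is not greatest since Amir < Kai; Kai is not greatest since Kai < Ben.
Only Ben has nothing above it, so Ben is the highest exam score.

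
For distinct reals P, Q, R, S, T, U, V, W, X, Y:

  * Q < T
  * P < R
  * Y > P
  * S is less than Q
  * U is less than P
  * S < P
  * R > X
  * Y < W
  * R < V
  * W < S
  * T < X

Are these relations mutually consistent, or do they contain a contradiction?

inconsistent

We have S < P stated directly, yet also P < Y < W < S by chaining the others — so P < S. Contradiction.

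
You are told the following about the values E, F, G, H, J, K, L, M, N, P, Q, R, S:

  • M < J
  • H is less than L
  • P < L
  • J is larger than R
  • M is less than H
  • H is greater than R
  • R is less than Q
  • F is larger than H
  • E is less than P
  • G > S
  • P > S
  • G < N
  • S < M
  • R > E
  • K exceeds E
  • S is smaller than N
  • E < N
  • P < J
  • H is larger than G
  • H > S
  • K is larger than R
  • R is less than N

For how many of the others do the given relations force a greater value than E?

From E the given relations immediately reach P, R, N, K.
From those, J, H, L, Q — 8 in total.
From those, F — 9 in total.
No other element is forced above E by the given relations, so the count is 9.

9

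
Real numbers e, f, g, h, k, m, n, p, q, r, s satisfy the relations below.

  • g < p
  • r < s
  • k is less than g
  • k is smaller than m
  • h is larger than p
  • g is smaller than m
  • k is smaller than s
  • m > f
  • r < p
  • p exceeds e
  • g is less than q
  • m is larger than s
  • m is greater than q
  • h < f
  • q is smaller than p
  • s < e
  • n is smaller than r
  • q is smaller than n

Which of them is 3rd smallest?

q

Piecing the relations together gives one ordering: k < g < q < n < r < s < e < p < h < f < m.
Counting 3 from the smallest end gives q.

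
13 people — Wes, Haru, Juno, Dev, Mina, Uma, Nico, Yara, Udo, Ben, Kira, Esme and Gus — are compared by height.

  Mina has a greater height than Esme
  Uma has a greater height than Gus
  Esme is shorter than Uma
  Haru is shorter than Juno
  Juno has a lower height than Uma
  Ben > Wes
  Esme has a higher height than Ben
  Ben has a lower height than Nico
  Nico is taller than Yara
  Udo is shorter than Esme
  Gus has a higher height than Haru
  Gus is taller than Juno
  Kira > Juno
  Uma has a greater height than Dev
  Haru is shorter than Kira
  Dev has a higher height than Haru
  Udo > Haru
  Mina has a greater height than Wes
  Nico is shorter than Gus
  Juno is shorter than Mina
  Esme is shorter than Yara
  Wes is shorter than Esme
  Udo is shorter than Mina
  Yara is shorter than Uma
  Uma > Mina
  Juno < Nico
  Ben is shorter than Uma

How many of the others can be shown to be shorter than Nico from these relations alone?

7

From Nico the given relations immediately reach Juno, Ben, Yara.
From those, Haru, Wes, Esme — 6 in total.
From those, Udo — 7 in total.
No other element is forced below Nico by the given relations, so the count is 7.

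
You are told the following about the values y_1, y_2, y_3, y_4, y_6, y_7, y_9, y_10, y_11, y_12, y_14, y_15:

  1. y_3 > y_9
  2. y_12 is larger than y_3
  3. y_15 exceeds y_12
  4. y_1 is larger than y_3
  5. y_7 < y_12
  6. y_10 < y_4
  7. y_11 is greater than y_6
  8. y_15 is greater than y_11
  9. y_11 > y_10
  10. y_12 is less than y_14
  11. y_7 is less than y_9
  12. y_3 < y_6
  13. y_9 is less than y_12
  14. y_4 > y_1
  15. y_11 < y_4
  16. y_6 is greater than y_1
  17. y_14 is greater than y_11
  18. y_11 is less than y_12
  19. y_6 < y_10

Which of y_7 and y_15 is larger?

y_15

y_7 < y_9 and y_9 < y_3 give y_7 < y_3.
Then y_3 < y_1 extends the chain to y_1.
Then y_1 < y_6 extends the chain to y_6.
Then y_6 < y_10 extends the chain to y_10.
With y_10 < y_11: y_7 < y_9 < y_3 < y_1 < y_6 < y_10 < y_11.
Then y_11 < y_12 extends the chain to y_12.
With y_12 < y_15: y_7 < y_9 < y_3 < y_1 < y_6 < y_10 < y_11 < y_12 < y_15.
So y_7 < y_15; y_15 is the larger of the two.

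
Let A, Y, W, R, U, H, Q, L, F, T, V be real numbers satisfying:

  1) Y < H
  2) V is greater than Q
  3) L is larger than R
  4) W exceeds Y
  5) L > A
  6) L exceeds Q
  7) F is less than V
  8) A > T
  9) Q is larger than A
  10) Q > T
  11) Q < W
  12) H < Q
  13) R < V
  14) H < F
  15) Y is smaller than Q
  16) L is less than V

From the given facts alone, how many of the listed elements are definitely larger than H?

Directly above H: F, Q.
One step further: L, V, W (5 so far).
Nothing else is reachable above H; 5 in all.

5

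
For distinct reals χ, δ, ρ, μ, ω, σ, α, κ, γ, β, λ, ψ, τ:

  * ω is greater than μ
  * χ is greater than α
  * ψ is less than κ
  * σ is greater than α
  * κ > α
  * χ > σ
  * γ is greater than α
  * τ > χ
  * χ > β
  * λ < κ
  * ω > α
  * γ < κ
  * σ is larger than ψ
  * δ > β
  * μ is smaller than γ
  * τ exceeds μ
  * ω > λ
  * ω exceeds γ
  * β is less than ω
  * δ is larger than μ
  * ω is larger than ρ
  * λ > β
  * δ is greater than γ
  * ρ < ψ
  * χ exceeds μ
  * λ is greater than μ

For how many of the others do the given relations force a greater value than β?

6

Directly above β: χ, λ, δ, ω.
One step further: τ, κ (6 so far).
No other element is forced above β by the given relations, so the count is 6.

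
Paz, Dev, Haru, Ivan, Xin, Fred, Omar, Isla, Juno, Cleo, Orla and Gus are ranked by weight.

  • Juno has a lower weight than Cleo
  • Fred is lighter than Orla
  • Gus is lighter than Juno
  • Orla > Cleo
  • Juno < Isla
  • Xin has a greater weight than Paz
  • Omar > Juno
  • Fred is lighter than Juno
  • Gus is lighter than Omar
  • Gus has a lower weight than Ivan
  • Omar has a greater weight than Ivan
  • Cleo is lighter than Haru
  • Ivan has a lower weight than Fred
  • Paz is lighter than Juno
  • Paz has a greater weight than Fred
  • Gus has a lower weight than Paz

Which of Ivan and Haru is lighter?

The relevant relations are Ivan < Fred; Fred < Paz; Paz < Juno; Juno < Cleo; Cleo < Haru.
Together: Ivan < Fred < Paz < Juno < Cleo < Haru.
So Ivan < Haru; Ivan is the lighter of the two.

Ivan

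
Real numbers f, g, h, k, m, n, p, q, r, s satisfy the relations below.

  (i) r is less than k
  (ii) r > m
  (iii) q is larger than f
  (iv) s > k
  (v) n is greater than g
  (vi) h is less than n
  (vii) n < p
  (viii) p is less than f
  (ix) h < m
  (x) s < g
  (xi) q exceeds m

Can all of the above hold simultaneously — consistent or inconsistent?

consistent

The single ordering h < m < r < k < s < g < n < p < f < q satisfies every listed relation, so no contradiction arises.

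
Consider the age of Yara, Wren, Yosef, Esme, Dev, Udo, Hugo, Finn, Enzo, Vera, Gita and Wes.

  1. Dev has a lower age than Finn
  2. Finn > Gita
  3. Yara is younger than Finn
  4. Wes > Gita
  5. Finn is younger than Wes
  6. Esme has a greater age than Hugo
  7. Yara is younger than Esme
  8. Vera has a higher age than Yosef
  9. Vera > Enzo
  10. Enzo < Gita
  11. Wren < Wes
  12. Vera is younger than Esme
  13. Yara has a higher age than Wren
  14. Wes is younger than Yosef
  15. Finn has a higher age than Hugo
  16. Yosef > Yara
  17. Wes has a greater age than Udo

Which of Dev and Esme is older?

Dev < Finn and Finn < Wes give Dev < Wes.
With Wes < Yosef: Dev < Finn < Wes < Yosef.
With Yosef < Vera: Dev < Finn < Wes < Yosef < Vera.
Then Vera < Esme extends the chain to Esme.
So Dev < Esme; Esme is the older of the two.

Esme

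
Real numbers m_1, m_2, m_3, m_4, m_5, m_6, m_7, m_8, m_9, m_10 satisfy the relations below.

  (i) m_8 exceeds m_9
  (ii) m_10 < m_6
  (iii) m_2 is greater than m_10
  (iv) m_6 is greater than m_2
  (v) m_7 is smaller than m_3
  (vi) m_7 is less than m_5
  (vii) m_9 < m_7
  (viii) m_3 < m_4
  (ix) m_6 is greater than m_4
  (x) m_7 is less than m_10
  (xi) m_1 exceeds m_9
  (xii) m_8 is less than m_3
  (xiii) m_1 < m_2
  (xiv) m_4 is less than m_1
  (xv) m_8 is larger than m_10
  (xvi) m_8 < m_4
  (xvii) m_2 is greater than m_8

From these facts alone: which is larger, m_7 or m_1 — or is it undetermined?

m_1

The relevant relations are m_7 < m_10; m_10 < m_8; m_8 < m_3; m_3 < m_4; m_4 < m_1.
Together: m_7 < m_10 < m_8 < m_3 < m_4 < m_1.
So m_1 is larger.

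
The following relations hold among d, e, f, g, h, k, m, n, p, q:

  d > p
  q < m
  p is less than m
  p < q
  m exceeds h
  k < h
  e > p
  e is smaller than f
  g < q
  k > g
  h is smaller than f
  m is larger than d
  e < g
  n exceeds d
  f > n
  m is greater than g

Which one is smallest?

p

Chaining upward from p: directly above it, e, d, q, m; then g, n, f; then k; then h.
That covers every other element, and nothing is given below p, so p is the smallest.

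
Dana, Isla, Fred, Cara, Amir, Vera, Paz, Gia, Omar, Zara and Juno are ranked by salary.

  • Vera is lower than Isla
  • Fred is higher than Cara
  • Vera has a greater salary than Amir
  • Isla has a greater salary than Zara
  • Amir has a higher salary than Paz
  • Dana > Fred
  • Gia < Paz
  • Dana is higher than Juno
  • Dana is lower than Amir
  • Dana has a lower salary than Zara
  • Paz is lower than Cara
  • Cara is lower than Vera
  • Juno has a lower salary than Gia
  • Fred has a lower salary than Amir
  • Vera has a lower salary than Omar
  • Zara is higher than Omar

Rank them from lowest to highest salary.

Juno < Gia < Paz < Cara < Fred < Dana < Amir < Vera < Omar < Zara < Isla

The consecutive links are each given: Juno < Gia; Gia < Paz; Paz < Cara; Cara < Fred; Fred < Dana; Dana < Amir; Amir < Vera; Vera < Omar; Omar < Zara; Zara < Isla.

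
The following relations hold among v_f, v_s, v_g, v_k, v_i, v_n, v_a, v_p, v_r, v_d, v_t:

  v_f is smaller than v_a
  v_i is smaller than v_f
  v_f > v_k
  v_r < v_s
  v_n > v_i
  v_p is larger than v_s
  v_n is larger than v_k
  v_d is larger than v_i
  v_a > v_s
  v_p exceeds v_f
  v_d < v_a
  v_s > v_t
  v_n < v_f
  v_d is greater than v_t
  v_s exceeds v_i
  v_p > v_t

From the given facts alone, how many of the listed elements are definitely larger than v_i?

6

The elements the relations force above v_i are v_n, v_f, v_d, v_s, v_p, v_a — no chain reaches any other.
That is 6.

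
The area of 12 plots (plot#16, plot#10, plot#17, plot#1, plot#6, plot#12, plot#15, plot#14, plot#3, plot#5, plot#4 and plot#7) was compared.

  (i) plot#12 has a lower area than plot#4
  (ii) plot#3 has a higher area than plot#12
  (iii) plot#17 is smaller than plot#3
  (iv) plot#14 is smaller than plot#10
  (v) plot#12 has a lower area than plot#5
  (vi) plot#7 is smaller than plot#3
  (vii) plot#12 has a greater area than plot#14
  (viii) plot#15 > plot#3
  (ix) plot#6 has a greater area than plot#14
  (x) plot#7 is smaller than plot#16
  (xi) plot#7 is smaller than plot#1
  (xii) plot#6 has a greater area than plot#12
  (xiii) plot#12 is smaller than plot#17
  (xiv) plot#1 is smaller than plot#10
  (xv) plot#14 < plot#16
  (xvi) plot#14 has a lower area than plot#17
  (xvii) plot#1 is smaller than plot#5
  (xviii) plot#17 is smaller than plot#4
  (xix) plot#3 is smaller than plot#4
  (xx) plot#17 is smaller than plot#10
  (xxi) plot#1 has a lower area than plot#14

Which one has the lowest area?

plot#7

plot#1 is not least since plot#7 < plot#1; plot#14 is not least since plot#1 < plot#14; plot#12 is not least since plot#14 < plot#12; plot#17 is not least since plot#12 < plot#17; plot#3 is not least since plot#7 < plot#3; plot#5 is not least since plot#1 < plot#5; plot#10 is not least since plot#14 < plot#10; plot#16 is not least since plot#7 < plot#16; plot#4 is not least since plot#17 < plot#4; plot#15 is not least since plot#3 < plot#15; plot#6 is not least since plot#14 < plot#6.
Only plot#7 has nothing below it, so plot#7 is the lowest area.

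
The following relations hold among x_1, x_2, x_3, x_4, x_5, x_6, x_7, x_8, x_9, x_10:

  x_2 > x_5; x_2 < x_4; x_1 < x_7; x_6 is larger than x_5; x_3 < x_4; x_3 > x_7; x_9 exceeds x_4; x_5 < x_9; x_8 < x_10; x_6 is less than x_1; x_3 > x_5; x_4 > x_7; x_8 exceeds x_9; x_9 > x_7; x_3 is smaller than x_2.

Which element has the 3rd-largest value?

x_9

The consecutive relations fix a unique order: x_5 < x_6 < x_1 < x_7 < x_3 < x_2 < x_4 < x_9 < x_8 < x_10.
The 3rd largest is x_9.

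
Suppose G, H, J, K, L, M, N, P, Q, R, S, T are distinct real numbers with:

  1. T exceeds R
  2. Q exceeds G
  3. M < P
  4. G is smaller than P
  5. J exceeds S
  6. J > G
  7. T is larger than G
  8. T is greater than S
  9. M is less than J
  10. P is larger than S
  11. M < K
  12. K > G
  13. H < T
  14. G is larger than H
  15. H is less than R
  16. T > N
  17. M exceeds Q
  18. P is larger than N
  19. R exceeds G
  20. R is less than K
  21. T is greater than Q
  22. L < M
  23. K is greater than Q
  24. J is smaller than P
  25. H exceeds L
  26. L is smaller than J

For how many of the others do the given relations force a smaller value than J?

6

Directly below J: L, G, S, M.
One step further: H, Q (6 so far).
No other element is forced below J by the given relations, so the count is 6.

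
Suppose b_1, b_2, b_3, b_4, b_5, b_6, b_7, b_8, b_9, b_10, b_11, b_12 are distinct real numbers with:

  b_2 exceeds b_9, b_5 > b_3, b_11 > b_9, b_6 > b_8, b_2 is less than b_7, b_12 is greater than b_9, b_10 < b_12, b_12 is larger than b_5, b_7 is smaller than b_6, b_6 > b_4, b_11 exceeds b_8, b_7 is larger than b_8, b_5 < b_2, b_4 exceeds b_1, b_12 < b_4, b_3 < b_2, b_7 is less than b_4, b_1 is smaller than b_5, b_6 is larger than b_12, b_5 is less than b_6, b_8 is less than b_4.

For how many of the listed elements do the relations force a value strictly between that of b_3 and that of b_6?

5

The relations place b_3 below b_6. An element lies strictly between them when it is forced above b_3 and also forced below b_6.
Above b_3: {b_5, b_2, b_7, b_12, b_4}. Below b_6: {b_1, b_5, b_9, b_2, b_8, b_7, b_10, b_12, b_4}.
Intersection: {b_5, b_2, b_7, b_12, b_4} — 5.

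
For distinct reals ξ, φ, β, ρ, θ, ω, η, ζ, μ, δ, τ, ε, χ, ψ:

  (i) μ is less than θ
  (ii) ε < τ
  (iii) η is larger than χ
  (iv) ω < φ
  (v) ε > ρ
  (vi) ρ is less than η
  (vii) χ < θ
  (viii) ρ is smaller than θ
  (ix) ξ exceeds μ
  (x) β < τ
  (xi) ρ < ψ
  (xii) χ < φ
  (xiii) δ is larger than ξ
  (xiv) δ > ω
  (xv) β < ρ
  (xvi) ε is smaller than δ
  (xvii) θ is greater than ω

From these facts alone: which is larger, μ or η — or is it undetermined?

undetermined

Following every chain through μ: above μ we get ξ, δ, θ.
η is not reached, and no chain runs the other way from η to μ.
So the given relations leave the order of μ and η undetermined.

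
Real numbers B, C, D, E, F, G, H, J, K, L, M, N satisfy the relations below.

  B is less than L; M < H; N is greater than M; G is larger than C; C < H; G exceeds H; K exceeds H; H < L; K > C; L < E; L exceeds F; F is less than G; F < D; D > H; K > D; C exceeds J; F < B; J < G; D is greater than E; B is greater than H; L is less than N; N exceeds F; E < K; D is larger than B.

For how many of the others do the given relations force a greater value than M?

From M the given relations immediately reach H, N.
From those, B, L, D, K, G — 7 in total.
From those, E — 8 in total.
No other element is forced above M by the given relations, so the count is 8.

8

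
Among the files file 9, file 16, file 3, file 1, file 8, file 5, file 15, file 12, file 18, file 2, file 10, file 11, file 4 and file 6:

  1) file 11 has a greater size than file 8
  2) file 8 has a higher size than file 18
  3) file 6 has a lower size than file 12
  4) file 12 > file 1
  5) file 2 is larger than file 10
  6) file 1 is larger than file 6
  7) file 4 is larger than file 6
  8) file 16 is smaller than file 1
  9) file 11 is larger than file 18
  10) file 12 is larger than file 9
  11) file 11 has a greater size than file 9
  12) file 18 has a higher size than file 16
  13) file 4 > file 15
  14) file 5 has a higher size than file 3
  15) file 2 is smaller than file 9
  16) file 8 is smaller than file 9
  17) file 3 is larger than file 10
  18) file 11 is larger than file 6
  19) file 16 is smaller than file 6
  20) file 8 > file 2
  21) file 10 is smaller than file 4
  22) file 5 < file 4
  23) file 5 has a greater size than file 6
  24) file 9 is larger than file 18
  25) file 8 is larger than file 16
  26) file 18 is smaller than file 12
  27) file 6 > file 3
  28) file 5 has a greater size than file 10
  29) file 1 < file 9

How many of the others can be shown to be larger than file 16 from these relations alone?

Directly above file 16: file 6, file 1, file 18, file 8.
One step further: file 5, file 4, file 9, file 12, file 11 (9 so far).
Nothing else is reachable above file 16; 9 in all.

9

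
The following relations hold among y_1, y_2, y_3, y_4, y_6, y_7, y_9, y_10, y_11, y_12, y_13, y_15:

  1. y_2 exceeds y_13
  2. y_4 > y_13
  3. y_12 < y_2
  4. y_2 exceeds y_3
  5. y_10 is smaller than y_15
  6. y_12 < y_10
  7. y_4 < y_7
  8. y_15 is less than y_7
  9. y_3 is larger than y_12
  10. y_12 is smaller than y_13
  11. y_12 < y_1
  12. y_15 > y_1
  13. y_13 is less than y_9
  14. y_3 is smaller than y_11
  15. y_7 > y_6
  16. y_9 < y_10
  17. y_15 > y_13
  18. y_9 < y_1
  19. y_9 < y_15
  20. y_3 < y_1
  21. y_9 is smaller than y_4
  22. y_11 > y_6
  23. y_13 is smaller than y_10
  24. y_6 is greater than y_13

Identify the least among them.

y_12

y_13 is not least since y_12 < y_13; y_9 is not least since y_13 < y_9; y_3 is not least since y_12 < y_3; y_6 is not least since y_13 < y_6; y_1 is not least since y_12 < y_1; y_10 is not least since y_13 < y_10; y_4 is not least since y_9 < y_4; y_15 is not least since y_9 < y_15; y_2 is not least since y_13 < y_2; y_7 is not least since y_4 < y_7; y_11 is not least since y_6 < y_11.
Only y_12 has nothing below it, so y_12 is the least.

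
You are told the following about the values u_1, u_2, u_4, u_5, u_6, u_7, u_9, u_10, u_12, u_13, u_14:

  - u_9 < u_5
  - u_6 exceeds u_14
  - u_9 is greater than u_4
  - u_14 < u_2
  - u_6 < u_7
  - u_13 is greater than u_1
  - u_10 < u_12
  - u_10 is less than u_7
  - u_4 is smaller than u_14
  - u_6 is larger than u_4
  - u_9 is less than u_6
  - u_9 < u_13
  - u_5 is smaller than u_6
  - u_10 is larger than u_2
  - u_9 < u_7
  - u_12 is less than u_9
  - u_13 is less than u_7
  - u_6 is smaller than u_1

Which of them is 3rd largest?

Chaining the given pairs: u_4 < u_14 < u_2 < u_10 < u_12 < u_9 < u_5 < u_6 < u_1 < u_13 < u_7.
Counting 3 from the largest end gives u_1.

u_1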